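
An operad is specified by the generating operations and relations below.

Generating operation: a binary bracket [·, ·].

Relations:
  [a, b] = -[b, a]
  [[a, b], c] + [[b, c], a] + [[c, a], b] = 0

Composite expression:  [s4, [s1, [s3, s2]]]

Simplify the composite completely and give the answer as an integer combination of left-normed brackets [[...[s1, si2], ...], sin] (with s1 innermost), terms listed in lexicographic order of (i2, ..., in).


Expand each bracket as ab - ba; the s1-initial words give the coefficients.
Composite bracket: [s4, [s1, [s3, s2]]]
Applying ab - ba throughout gives 8 signed words (2^3 = 8).
The s1-initial words carry the normal form:
  s1s2s3s4 (sign +1) contributes +[[[s1, s2], s3], s4]
  s1s3s2s4 (sign -1) contributes -[[[s1, s3], s2], s4]

[[[s1, s2], s3], s4] - [[[s1, s3], s2], s4]


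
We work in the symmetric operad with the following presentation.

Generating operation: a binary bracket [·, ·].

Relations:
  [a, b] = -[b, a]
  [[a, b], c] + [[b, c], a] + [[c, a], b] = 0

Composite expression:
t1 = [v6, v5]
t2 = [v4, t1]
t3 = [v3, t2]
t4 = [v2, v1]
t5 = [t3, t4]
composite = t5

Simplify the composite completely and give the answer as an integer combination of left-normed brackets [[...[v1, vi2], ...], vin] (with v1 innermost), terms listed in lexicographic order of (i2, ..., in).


-[[[[[v1, v2], v3], v4], v5], v6] + [[[[[v1, v2], v3], v4], v6], v5] + [[[[[v1, v2], v3], v5], v6], v4] - [[[[[v1, v2], v3], v6], v5], v4] + [[[[[v1, v2], v4], v5], v6], v3] - [[[[[v1, v2], v4], v6], v5], v3] - [[[[[v1, v2], v5], v6], v4], v3] + [[[[[v1, v2], v6], v5], v4], v3]


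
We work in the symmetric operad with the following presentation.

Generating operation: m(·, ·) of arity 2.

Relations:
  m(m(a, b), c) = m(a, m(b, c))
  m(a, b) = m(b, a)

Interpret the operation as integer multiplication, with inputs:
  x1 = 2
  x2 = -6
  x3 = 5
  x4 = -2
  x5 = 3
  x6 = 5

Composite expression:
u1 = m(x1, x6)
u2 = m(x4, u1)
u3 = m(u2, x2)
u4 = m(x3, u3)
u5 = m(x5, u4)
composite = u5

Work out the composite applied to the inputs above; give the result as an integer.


1800


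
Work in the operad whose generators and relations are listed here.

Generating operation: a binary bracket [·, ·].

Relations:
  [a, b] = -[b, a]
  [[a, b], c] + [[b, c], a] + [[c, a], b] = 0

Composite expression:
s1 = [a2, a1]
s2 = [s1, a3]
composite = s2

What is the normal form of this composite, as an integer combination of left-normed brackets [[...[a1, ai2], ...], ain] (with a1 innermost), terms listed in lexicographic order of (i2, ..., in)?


-[[a1, a2], a3]

Skip Jacobi rewriting: expand, keep a1-initial words, read off terms.
Composite bracket: [[a2, a1], a3]
Full expansion: 4 signed words from ab - ba (2^2 = 4).
Only words starting with a1 matter:
  a1a2a3 appears with sign -1, giving the term -[[a1, a2], a3]


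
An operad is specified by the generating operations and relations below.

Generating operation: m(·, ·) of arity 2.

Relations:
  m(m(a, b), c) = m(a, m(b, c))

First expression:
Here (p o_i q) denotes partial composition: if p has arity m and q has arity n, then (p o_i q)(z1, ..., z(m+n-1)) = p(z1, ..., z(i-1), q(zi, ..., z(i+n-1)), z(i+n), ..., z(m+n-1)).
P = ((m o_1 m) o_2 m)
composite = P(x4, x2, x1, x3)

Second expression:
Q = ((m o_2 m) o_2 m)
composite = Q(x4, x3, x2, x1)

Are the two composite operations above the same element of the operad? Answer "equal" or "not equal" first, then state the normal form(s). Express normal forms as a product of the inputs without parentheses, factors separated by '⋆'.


not equal: they reduce to x4 ⋆ x2 ⋆ x1 ⋆ x3 and x4 ⋆ x3 ⋆ x2 ⋆ x1


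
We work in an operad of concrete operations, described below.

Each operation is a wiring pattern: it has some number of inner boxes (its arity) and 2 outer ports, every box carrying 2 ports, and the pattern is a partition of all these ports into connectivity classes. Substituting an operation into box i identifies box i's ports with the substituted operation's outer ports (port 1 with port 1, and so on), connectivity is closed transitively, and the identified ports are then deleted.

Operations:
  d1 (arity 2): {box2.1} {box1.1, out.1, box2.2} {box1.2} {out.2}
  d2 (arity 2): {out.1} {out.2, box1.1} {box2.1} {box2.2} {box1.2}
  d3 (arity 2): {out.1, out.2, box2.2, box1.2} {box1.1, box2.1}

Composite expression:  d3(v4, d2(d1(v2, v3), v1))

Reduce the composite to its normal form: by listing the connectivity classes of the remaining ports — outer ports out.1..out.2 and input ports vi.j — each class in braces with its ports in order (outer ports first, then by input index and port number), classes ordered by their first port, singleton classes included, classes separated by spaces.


Two ports join when wires chain via d3-identified ports.
after d1, the pattern on (v2, v3) reads {out.1, v2.1, v3.2} {out.2} {v2.2} {v3.1} (out.j = its outer ports)
after d2, the pattern on (v2, v3, v1) reads {out.1} {out.2, v2.1, v3.2} {v1.1} {v1.2} {v2.2} {v3.1} (out.j = its outer ports)
after d3, the pattern on (v4, v2, v3, v1) reads {out.1, out.2, v2.1, v3.2, v4.2} {v1.1} {v1.2} {v2.2} {v3.1} {v4.1} (out.j = its outer ports)

{out.1, out.2, v2.1, v3.2, v4.2} {v1.1} {v1.2} {v2.2} {v3.1} {v4.1}


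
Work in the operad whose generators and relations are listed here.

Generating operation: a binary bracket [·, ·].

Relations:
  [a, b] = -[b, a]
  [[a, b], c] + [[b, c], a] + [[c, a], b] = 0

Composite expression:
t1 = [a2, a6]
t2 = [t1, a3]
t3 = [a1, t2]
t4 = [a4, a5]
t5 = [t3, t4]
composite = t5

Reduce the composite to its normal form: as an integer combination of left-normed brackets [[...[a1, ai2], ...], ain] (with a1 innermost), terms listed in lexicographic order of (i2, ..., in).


Expand each bracket as ab - ba; the a1-initial words give the coefficients.
Composite bracket: [[a1, [[a2, a6], a3]], [a4, a5]]
Each bracket splits as ab - ba, giving 32 signed words (2^5 = 32).
Coefficients come from the a1-initial words:
  a1a2a6a3a4a5 (sign +1) contributes +[[[[[a1, a2], a6], a3], a4], a5]
  a1a2a6a3a5a4 (sign -1) contributes -[[[[[a1, a2], a6], a3], a5], a4]
  a1a3a2a6a4a5 (sign -1) contributes -[[[[[a1, a3], a2], a6], a4], a5]
  a1a3a2a6a5a4 (sign +1) contributes +[[[[[a1, a3], a2], a6], a5], a4]
  a1a3a6a2a4a5 (sign +1) contributes +[[[[[a1, a3], a6], a2], a4], a5]
  a1a3a6a2a5a4 (sign -1) contributes -[[[[[a1, a3], a6], a2], a5], a4]
  a1a6a2a3a4a5 (sign -1) contributes -[[[[[a1, a6], a2], a3], a4], a5]
  a1a6a2a3a5a4 (sign +1) contributes +[[[[[a1, a6], a2], a3], a5], a4]

[[[[[a1, a2], a6], a3], a4], a5] - [[[[[a1, a2], a6], a3], a5], a4] - [[[[[a1, a3], a2], a6], a4], a5] + [[[[[a1, a3], a2], a6], a5], a4] + [[[[[a1, a3], a6], a2], a4], a5] - [[[[[a1, a3], a6], a2], a5], a4] - [[[[[a1, a6], a2], a3], a4], a5] + [[[[[a1, a6], a2], a3], a5], a4]


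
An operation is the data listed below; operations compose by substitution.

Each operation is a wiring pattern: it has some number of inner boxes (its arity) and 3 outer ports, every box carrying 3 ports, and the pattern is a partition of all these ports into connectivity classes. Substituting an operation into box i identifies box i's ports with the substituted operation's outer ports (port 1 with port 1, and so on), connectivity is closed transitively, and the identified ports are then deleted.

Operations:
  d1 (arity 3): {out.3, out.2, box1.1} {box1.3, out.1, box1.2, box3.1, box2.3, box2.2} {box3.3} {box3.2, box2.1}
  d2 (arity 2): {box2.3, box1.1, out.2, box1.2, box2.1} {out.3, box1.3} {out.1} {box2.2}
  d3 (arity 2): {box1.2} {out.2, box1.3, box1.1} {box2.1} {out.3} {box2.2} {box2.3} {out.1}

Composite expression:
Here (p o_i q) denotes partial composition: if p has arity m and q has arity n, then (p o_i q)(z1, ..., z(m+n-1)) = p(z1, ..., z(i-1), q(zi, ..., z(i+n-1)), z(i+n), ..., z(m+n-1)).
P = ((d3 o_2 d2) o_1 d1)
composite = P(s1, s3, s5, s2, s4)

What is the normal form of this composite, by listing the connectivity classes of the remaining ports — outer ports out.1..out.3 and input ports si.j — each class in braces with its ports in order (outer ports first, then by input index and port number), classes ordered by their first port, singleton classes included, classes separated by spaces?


{out.1} {out.2, s1.1, s1.2, s1.3, s3.2, s3.3, s5.1} {out.3} {s2.1, s2.2, s4.1, s4.3} {s2.3} {s3.1, s5.2} {s4.2} {s5.3}

Substituting into d3 glues patterns; closure does the rest.
stage d1: inputs (s1, s3, s5), connectivity {out.1, s1.2, s1.3, s3.2, s3.3, s5.1} {out.2, out.3, s1.1} {s3.1, s5.2} {s5.3}, out.j its boundary
stage d2: inputs (s2, s4), connectivity {out.1} {out.2, s2.1, s2.2, s4.1, s4.3} {out.3, s2.3} {s4.2}, out.j its boundary
stage d3: inputs (s1, s3, s5, s2, s4), connectivity {out.1} {out.2, s1.1, s1.2, s1.3, s3.2, s3.3, s5.1} {out.3} {s2.1, s2.2, s4.1, s4.3} {s2.3} {s3.1, s5.2} {s4.2} {s5.3}, out.j its boundary


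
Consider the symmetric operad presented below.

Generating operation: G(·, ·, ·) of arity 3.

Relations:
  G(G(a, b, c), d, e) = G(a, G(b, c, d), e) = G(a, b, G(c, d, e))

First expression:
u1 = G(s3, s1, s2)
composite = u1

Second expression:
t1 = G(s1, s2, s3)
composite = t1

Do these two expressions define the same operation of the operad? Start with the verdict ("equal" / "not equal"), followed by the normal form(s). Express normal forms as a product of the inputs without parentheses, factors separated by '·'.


The first expression reduces to s3 · s1 · s2
The second expression reduces to s1 · s2 · s3
The forms do not match — not equal.

not equal; first: s3 · s1 · s2; second: s1 · s2 · s3


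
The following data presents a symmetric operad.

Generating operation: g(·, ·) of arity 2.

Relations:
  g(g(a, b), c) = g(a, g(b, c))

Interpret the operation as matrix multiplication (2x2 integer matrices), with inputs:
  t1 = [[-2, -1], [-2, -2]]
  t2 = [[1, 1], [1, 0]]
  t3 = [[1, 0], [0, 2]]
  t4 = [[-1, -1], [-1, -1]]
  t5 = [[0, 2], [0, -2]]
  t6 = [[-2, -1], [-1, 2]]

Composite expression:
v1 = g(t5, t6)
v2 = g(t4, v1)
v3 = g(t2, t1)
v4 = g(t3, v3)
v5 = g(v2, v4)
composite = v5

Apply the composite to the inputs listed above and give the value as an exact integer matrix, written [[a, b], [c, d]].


g(t5, t6) = [[-2, 4], [2, -4]]
g(t4, g(t5, t6)) = [[0, 0], [0, 0]]
g(t2, t1) = [[-4, -3], [-2, -1]]
g(t3, g(t2, t1)) = [[-4, -3], [-4, -2]]
g(g(t4, g(t5, t6)), g(t3, g(t2, t1))) = [[0, 0], [0, 0]]

[[0, 0], [0, 0]]


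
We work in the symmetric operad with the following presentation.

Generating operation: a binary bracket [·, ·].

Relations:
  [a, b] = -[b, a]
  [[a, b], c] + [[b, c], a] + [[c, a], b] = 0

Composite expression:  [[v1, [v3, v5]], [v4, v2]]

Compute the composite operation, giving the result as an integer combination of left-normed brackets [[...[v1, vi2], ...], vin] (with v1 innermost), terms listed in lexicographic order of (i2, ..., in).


-[[[[v1, v3], v5], v2], v4] + [[[[v1, v3], v5], v4], v2] + [[[[v1, v5], v3], v2], v4] - [[[[v1, v5], v3], v4], v2]

A multilinear Lie element is pinned by v1-initial words (v1 innermost).
Composite bracket: [[v1, [v3, v5]], [v4, v2]]
Applying ab - ba throughout gives 16 signed words (2^4 = 16).
The v1-initial words carry the normal form:
  word v1v3v5v2v4 has sign -1, contributing -[[[[v1, v3], v5], v2], v4]
  word v1v3v5v4v2 has sign +1, contributing +[[[[v1, v3], v5], v4], v2]
  word v1v5v3v2v4 has sign +1, contributing +[[[[v1, v5], v3], v2], v4]
  word v1v5v3v4v2 has sign -1, contributing -[[[[v1, v5], v3], v4], v2]


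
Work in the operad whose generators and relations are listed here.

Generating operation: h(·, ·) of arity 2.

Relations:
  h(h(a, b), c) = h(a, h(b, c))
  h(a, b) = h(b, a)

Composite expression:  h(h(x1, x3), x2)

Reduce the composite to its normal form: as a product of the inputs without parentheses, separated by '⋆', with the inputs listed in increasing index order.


x1 ⋆ x2 ⋆ x3

Any arrangement under h is one operation, so sort the x-inputs.
h(x1, x3) flattens to x1 ⋆ x3
h(h(x1, x3), x2) flattens to x1 ⋆ x3 ⋆ x2
the factors in increasing index order: x1 ⋆ x2 ⋆ x3


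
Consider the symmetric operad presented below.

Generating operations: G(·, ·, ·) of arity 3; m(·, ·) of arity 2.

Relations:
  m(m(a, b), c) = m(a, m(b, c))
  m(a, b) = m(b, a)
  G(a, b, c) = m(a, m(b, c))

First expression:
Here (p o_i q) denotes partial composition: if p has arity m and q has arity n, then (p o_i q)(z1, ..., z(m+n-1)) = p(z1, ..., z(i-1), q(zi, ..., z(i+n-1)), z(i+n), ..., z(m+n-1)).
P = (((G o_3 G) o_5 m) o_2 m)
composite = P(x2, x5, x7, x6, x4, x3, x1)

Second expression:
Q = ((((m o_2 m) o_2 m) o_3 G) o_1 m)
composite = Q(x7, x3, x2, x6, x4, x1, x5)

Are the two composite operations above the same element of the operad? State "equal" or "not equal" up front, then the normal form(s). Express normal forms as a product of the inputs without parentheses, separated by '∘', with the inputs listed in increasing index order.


equal; the common form is x1 ∘ x2 ∘ x3 ∘ x4 ∘ x5 ∘ x6 ∘ x7

The first expression, normalized: x1 ∘ x2 ∘ x3 ∘ x4 ∘ x5 ∘ x6 ∘ x7
The second expression, normalized: x1 ∘ x2 ∘ x3 ∘ x4 ∘ x5 ∘ x6 ∘ x7
The normal forms match — equal.


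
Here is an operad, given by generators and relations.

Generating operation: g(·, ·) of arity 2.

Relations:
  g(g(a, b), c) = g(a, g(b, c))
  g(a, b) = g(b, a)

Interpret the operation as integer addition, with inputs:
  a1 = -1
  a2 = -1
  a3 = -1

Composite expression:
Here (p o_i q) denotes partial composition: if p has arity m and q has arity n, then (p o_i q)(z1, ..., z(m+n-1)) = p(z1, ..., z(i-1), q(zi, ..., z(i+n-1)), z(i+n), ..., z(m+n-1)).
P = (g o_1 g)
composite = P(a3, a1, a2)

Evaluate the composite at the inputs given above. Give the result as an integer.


-3

g(a3, a1) = -2
g(g(a3, a1), a2) = -3


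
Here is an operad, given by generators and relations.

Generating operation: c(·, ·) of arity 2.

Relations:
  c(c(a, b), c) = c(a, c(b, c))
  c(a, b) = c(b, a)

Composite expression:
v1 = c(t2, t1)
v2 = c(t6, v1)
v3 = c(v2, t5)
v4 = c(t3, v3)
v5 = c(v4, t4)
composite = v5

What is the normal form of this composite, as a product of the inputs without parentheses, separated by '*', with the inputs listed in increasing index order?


Shape and order are irrelevant to c; the t-input set decides.
c(t2, t1) linearizes to t2 * t1
c(t6, c(t2, t1)) linearizes to t6 * t2 * t1
c(c(t6, c(t2, t1)), t5) linearizes to t6 * t2 * t1 * t5
c(t3, c(c(t6, c(t2, t1)), t5)) linearizes to t3 * t6 * t2 * t1 * t5
c(c(t3, c(c(t6, c(t2, t1)), t5)), t4) linearizes to t3 * t6 * t2 * t1 * t5 * t4
the factors in increasing index order: t1 * t2 * t3 * t4 * t5 * t6

t1 * t2 * t3 * t4 * t5 * t6


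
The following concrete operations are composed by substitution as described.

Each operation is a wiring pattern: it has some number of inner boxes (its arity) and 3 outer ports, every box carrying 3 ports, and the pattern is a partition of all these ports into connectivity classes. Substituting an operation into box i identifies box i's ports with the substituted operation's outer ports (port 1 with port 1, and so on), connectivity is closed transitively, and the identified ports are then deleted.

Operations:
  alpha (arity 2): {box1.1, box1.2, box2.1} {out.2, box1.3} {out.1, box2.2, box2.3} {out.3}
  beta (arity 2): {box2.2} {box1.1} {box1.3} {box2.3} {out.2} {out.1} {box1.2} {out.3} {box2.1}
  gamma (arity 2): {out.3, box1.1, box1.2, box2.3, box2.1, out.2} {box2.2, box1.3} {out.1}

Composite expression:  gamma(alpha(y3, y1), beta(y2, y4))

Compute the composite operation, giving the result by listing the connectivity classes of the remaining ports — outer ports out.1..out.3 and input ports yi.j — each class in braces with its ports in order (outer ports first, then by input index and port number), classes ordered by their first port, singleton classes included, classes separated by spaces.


{out.1} {out.2, out.3, y1.2, y1.3, y3.3} {y1.1, y3.1, y3.2} {y2.1} {y2.2} {y2.3} {y4.1} {y4.2} {y4.3}

Reachability decides: close wires over gamma-identified ports.
after alpha, the pattern on (y3, y1) reads {out.1, y1.2, y1.3} {out.2, y3.3} {out.3} {y1.1, y3.1, y3.2} (out.j = its outer ports)
after beta, the pattern on (y2, y4) reads {out.1} {out.2} {out.3} {y2.1} {y2.2} {y2.3} {y4.1} {y4.2} {y4.3} (out.j = its outer ports)
after gamma, the pattern on (y3, y1, y2, y4) reads {out.1} {out.2, out.3, y1.2, y1.3, y3.3} {y1.1, y3.1, y3.2} {y2.1} {y2.2} {y2.3} {y4.1} {y4.2} {y4.3} (out.j = its outer ports)


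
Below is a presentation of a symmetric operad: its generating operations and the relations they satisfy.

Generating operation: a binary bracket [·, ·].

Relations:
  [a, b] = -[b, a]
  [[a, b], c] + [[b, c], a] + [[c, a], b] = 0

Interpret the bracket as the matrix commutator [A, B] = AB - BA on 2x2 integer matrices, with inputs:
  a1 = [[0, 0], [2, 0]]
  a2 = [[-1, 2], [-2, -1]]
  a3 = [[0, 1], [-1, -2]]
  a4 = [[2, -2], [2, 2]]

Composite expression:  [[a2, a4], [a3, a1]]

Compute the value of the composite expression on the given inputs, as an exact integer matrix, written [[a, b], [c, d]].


[[0, 0], [0, 0]]

[a2, a4] = [[0, 0], [0, 0]]
[a3, a1] = [[2, 0], [-4, -2]]
[[a2, a4], [a3, a1]] = [[0, 0], [0, 0]]


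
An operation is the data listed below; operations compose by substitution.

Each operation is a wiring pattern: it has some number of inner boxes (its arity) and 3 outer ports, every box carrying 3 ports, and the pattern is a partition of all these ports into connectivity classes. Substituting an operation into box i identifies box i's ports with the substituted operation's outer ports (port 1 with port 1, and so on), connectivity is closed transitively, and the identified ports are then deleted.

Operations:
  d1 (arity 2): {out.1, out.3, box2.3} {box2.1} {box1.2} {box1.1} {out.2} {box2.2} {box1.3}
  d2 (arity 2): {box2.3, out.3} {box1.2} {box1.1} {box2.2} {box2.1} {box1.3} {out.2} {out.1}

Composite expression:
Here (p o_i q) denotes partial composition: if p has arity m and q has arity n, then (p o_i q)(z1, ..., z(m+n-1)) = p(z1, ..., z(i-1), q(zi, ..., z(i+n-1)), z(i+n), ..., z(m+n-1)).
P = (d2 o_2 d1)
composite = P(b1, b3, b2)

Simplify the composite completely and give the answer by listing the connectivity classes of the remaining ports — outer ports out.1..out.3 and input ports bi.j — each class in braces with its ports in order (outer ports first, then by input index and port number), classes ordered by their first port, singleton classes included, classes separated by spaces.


{out.1} {out.2} {out.3, b2.3} {b1.1} {b1.2} {b1.3} {b2.1} {b2.2} {b3.1} {b3.2} {b3.3}

Reachability decides: close wires over d2-identified ports.
the subtree at d1 composes to {out.1, out.3, b2.3} {out.2} {b2.1} {b2.2} {b3.1} {b3.2} {b3.3} on (b3, b2); out.j = own outer ports
the subtree at d2 composes to {out.1} {out.2} {out.3, b2.3} {b1.1} {b1.2} {b1.3} {b2.1} {b2.2} {b3.1} {b3.2} {b3.3} on (b1, b3, b2); out.j = own outer ports


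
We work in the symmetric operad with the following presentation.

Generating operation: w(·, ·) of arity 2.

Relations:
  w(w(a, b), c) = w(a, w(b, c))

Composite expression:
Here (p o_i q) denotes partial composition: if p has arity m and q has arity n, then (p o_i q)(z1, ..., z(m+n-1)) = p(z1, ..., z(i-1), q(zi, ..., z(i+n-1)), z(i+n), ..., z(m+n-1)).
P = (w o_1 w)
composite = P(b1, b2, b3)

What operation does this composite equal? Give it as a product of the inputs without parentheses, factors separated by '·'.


b1 · b2 · b3

Key point: w is associative — brackets drop, the b-order remains.
w(b1, b2) flattens to b1 · b2
w(w(b1, b2), b3) flattens to b1 · b2 · b3


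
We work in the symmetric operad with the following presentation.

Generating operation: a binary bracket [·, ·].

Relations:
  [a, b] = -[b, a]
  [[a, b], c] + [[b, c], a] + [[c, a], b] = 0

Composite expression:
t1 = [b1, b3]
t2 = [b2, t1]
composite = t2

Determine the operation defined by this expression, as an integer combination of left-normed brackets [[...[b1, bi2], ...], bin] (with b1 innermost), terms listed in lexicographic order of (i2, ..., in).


In the tensor algebra, words opening b1 carry the b1-anchored form.
Composite bracket: [b2, [b1, b3]]
Under [a, b] = ab - ba we get 4 signed associative words (2^2 = 4).
The b1-initial words carry the normal form:
  b1b3b2 appears with sign -1, giving the term -[[b1, b3], b2]

-[[b1, b3], b2]


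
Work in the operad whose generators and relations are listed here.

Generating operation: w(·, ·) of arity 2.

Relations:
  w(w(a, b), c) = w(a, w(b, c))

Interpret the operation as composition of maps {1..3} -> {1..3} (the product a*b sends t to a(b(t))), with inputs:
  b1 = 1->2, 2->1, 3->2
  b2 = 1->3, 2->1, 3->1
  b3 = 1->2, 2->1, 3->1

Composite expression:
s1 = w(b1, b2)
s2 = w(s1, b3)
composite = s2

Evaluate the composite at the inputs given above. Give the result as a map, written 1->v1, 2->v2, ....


1->2, 2->2, 3->2

w(b1, b2) = 1->2, 2->2, 3->2
w(w(b1, b2), b3) = 1->2, 2->2, 3->2


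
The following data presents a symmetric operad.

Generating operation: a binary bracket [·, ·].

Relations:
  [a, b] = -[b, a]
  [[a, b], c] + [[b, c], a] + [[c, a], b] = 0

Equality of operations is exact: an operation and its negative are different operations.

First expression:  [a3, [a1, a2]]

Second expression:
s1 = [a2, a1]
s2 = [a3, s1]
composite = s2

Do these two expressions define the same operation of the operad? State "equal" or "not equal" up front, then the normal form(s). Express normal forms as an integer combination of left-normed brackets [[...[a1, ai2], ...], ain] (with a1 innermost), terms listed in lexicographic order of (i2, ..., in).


not equal; the first gives -[[a1, a2], a3] and the second [[a1, a2], a3]

Reducing the first expression gives -[[a1, a2], a3]
Reducing the second expression gives [[a1, a2], a3]
The normal forms differ: not equal.


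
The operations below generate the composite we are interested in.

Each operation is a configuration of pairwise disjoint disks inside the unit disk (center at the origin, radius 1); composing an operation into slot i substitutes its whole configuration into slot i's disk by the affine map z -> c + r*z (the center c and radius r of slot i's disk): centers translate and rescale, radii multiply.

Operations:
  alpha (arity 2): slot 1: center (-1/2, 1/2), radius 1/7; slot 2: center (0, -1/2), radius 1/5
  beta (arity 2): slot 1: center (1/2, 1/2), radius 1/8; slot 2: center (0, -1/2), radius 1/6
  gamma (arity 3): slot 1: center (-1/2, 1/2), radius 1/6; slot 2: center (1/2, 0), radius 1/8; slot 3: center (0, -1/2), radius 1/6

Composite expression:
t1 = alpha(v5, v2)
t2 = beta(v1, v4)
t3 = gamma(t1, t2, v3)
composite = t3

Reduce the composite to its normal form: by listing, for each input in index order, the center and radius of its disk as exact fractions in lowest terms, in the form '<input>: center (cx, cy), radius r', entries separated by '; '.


Affine substitution under gamma: radii multiply and v-centers shift.
v5 passes through 2 substitutions, ending at center (-7/12, 7/12), radius 1/42
v2 passes through 2 substitutions, ending at center (-1/2, 5/12), radius 1/30
v1 passes through 2 substitutions, ending at center (9/16, 1/16), radius 1/64
v4 passes through 2 substitutions, ending at center (1/2, -1/16), radius 1/48
v3 passes through 1 substitution, ending at center (0, -1/2), radius 1/6

v1: center (9/16, 1/16), radius 1/64; v2: center (-1/2, 5/12), radius 1/30; v3: center (0, -1/2), radius 1/6; v4: center (1/2, -1/16), radius 1/48; v5: center (-7/12, 7/12), radius 1/42


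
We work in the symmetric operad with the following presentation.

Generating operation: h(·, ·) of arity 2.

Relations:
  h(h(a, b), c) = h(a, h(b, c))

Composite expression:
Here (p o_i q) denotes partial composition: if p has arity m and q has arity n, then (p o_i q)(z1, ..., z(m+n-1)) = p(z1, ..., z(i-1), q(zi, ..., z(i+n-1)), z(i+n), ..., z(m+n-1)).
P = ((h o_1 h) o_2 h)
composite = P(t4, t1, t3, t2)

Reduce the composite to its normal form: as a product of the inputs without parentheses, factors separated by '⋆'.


t4 ⋆ t1 ⋆ t3 ⋆ t2


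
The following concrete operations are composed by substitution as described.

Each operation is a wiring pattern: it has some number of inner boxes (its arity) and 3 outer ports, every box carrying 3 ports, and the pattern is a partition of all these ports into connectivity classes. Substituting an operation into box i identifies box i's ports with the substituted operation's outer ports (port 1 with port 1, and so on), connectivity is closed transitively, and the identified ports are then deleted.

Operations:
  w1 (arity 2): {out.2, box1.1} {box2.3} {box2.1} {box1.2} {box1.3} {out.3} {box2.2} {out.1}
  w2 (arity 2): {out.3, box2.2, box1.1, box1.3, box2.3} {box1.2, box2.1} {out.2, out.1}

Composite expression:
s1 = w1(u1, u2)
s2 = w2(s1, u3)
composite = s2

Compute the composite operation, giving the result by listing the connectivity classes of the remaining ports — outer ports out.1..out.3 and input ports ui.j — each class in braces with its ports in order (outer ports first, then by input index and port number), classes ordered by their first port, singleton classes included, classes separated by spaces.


{out.1, out.2} {out.3, u3.2, u3.3} {u1.1, u3.1} {u1.2} {u1.3} {u2.1} {u2.2} {u2.3}

Treat the ports identified at w2 as solder joints: merge, then drop.
the subtree at w1 composes to {out.1} {out.2, u1.1} {out.3} {u1.2} {u1.3} {u2.1} {u2.2} {u2.3} on (u1, u2); out.j = own outer ports
the subtree at w2 composes to {out.1, out.2} {out.3, u3.2, u3.3} {u1.1, u3.1} {u1.2} {u1.3} {u2.1} {u2.2} {u2.3} on (u1, u2, u3); out.j = own outer ports


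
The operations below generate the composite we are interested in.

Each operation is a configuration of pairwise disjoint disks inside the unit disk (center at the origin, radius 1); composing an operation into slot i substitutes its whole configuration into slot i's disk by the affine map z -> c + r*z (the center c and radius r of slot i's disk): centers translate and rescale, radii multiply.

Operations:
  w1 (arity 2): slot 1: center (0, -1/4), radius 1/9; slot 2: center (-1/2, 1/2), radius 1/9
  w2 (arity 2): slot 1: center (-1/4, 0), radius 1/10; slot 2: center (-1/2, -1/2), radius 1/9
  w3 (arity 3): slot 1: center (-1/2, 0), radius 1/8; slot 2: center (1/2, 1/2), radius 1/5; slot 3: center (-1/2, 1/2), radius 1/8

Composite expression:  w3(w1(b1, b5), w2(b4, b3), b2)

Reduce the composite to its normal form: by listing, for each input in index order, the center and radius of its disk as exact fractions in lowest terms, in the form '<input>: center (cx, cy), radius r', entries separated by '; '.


Each b-disk chains the slot maps above it in w3; radii multiply.
input b1: applying the 2 nested substitutions gives center (-1/2, -1/32), radius 1/72
input b5: applying the 2 nested substitutions gives center (-9/16, 1/16), radius 1/72
input b4: applying the 2 nested substitutions gives center (9/20, 1/2), radius 1/50
input b3: applying the 2 nested substitutions gives center (2/5, 2/5), radius 1/45
input b2: applying the 1 nested substitution gives center (-1/2, 1/2), radius 1/8

b1: center (-1/2, -1/32), radius 1/72; b2: center (-1/2, 1/2), radius 1/8; b3: center (2/5, 2/5), radius 1/45; b4: center (9/20, 1/2), radius 1/50; b5: center (-9/16, 1/16), radius 1/72


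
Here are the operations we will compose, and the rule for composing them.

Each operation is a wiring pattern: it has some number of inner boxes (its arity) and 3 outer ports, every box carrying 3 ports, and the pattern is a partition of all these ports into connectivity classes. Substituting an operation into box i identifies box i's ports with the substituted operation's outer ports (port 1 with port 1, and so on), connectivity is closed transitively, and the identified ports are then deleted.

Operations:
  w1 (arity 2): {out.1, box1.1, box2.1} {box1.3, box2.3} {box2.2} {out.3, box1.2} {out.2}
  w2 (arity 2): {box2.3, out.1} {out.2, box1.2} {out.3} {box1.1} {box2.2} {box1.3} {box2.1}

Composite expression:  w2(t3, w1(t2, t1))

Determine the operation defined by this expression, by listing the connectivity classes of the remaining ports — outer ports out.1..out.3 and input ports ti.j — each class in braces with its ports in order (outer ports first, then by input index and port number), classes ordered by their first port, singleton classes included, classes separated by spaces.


Reachability decides: close wires over w2-identified ports.
stage w1: inputs (t2, t1), connectivity {out.1, t1.1, t2.1} {out.2} {out.3, t2.2} {t1.2} {t1.3, t2.3}, out.j its boundary
stage w2: inputs (t3, t2, t1), connectivity {out.1, t2.2} {out.2, t3.2} {out.3} {t1.1, t2.1} {t1.2} {t1.3, t2.3} {t3.1} {t3.3}, out.j its boundary

{out.1, t2.2} {out.2, t3.2} {out.3} {t1.1, t2.1} {t1.2} {t1.3, t2.3} {t3.1} {t3.3}


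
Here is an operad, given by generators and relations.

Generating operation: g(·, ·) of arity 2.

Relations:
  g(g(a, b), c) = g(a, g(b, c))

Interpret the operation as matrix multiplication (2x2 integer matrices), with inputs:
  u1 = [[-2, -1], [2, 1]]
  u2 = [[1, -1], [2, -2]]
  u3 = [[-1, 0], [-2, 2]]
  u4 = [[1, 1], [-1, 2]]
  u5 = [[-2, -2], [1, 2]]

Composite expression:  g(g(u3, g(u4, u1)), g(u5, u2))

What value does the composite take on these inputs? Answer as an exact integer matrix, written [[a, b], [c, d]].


[[0, 0], [-42, 42]]

g(u4, u1) = [[0, 0], [6, 3]]
g(u3, g(u4, u1)) = [[0, 0], [12, 6]]
g(u5, u2) = [[-6, 6], [5, -5]]
g(g(u3, g(u4, u1)), g(u5, u2)) = [[0, 0], [-42, 42]]


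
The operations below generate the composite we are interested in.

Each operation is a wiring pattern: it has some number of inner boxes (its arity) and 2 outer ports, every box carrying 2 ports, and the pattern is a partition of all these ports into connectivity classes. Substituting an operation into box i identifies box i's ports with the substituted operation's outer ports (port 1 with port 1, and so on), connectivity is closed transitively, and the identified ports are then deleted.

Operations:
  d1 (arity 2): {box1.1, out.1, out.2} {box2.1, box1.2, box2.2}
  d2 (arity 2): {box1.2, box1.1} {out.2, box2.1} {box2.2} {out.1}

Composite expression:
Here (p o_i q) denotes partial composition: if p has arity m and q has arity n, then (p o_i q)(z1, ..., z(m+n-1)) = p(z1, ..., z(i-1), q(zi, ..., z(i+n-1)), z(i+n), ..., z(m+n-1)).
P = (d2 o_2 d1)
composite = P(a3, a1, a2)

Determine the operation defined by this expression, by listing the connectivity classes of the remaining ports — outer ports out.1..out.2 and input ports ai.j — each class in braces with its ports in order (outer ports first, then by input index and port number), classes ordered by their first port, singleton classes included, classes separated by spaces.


{out.1} {out.2, a1.1} {a1.2, a2.1, a2.2} {a3.1, a3.2}


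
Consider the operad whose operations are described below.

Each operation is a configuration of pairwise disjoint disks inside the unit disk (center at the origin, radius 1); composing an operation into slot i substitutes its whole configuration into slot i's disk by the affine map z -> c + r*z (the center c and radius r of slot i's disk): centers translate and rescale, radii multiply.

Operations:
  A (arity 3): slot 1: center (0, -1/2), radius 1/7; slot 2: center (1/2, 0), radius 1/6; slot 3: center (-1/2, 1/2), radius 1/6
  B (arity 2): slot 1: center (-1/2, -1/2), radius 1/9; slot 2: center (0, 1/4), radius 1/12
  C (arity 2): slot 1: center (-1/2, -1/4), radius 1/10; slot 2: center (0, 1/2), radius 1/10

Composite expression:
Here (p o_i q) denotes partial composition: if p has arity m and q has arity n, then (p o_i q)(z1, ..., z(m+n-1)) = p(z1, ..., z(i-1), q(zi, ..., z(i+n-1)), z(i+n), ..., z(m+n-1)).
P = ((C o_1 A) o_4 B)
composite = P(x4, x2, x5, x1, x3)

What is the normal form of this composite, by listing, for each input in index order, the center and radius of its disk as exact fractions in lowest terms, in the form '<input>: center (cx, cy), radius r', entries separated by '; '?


x1: center (-1/20, 9/20), radius 1/90; x2: center (-9/20, -1/4), radius 1/60; x3: center (0, 21/40), radius 1/120; x4: center (-1/2, -3/10), radius 1/70; x5: center (-11/20, -1/5), radius 1/60

Only the slot chain above each x matters under C; compose those maps.
x4: after 2 affine steps, its disk has center (-1/2, -3/10), radius 1/70
x2: after 2 affine steps, its disk has center (-9/20, -1/4), radius 1/60
x5: after 2 affine steps, its disk has center (-11/20, -1/5), radius 1/60
x1: after 2 affine steps, its disk has center (-1/20, 9/20), radius 1/90
x3: after 2 affine steps, its disk has center (0, 21/40), radius 1/120


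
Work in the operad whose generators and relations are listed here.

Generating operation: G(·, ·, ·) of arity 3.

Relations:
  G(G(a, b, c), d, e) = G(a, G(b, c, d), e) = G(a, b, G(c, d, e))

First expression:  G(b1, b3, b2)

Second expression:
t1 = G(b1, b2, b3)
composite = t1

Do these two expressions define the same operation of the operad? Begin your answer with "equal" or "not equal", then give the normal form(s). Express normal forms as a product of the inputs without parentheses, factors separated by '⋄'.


not equal; the first gives b1 ⋄ b3 ⋄ b2 and the second b1 ⋄ b2 ⋄ b3

Normal form of the first expression: b1 ⋄ b3 ⋄ b2
Normal form of the second expression: b1 ⋄ b2 ⋄ b3
Different reductions; not equal.


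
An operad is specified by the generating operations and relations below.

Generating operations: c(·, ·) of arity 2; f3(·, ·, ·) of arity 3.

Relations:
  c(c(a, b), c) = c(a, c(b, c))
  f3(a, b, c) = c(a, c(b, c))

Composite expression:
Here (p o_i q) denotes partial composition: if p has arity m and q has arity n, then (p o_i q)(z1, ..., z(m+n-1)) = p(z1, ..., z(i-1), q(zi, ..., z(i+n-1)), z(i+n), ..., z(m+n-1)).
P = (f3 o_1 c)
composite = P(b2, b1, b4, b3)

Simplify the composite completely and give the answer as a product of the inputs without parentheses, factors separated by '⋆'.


Associativity of f3 dissolves the nesting; only the b-input order survives.
c(b2, b1) flattens to b2 ⋆ b1
f3(c(b2, b1), b4, b3) flattens to b2 ⋆ b1 ⋆ b4 ⋆ b3

b2 ⋆ b1 ⋆ b4 ⋆ b3


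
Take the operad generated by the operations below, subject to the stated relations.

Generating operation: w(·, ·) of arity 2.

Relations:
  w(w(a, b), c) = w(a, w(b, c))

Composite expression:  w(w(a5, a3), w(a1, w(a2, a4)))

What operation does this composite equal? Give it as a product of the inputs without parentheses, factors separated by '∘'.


a5 ∘ a3 ∘ a1 ∘ a2 ∘ a4

Under associativity of w, the answer is the a's in reading order.
w(a5, a3) reduces to a5 ∘ a3
w(a2, a4) reduces to a2 ∘ a4
w(a1, w(a2, a4)) reduces to a1 ∘ a2 ∘ a4
w(w(a5, a3), w(a1, w(a2, a4))) reduces to a5 ∘ a3 ∘ a1 ∘ a2 ∘ a4


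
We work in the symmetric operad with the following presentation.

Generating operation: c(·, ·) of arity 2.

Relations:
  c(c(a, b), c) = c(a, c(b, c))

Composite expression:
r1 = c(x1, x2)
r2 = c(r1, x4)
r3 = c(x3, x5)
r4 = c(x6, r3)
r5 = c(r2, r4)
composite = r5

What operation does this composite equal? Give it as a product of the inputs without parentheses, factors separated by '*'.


x1 * x2 * x4 * x6 * x3 * x5

Key point: c is associative — brackets drop, the x-order remains.
c(x1, x2) linearizes to x1 * x2
c(c(x1, x2), x4) linearizes to x1 * x2 * x4
c(x3, x5) linearizes to x3 * x5
c(x6, c(x3, x5)) linearizes to x6 * x3 * x5
c(c(c(x1, x2), x4), c(x6, c(x3, x5))) linearizes to x1 * x2 * x4 * x6 * x3 * x5


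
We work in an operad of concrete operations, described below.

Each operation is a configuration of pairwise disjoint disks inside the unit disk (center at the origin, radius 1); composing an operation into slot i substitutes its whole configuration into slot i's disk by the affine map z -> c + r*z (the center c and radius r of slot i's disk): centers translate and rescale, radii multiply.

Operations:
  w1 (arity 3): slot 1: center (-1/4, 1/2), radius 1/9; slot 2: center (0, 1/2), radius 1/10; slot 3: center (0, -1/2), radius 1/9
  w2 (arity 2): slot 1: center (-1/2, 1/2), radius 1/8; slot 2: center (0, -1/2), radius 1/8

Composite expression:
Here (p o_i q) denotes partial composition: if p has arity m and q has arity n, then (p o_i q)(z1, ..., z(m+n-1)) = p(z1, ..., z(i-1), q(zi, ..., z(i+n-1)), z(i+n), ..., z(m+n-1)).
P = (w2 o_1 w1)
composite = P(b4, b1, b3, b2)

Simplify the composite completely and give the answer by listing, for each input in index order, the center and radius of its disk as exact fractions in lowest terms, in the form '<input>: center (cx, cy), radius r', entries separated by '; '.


Follow each b-input down from w2: c' goes to c + r*c', radius to r*r'.
input b4: applying the 2 nested substitutions gives center (-17/32, 9/16), radius 1/72
input b1: applying the 2 nested substitutions gives center (-1/2, 9/16), radius 1/80
input b3: applying the 2 nested substitutions gives center (-1/2, 7/16), radius 1/72
input b2: applying the 1 nested substitution gives center (0, -1/2), radius 1/8

b1: center (-1/2, 9/16), radius 1/80; b2: center (0, -1/2), radius 1/8; b3: center (-1/2, 7/16), radius 1/72; b4: center (-17/32, 9/16), radius 1/72


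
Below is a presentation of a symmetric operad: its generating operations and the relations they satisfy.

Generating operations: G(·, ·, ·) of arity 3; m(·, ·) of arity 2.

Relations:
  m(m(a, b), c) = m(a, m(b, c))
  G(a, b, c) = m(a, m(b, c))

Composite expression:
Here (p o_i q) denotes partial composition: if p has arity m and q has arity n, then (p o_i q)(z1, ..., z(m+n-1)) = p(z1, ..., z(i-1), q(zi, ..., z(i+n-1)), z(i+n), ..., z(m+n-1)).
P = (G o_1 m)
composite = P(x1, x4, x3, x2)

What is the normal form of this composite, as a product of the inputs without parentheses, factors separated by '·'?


x1 · x4 · x3 · x2

All parenthesizations of G agree; list the x-inputs left to right.
m(x1, x4) linearizes to x1 · x4
G(m(x1, x4), x3, x2) linearizes to x1 · x4 · x3 · x2


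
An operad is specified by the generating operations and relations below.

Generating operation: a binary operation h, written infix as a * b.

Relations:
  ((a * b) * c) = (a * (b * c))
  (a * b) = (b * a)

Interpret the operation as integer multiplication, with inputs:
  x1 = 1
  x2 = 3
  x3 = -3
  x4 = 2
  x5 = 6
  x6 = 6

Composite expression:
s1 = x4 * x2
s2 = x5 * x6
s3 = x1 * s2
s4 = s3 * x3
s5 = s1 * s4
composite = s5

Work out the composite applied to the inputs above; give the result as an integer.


-648


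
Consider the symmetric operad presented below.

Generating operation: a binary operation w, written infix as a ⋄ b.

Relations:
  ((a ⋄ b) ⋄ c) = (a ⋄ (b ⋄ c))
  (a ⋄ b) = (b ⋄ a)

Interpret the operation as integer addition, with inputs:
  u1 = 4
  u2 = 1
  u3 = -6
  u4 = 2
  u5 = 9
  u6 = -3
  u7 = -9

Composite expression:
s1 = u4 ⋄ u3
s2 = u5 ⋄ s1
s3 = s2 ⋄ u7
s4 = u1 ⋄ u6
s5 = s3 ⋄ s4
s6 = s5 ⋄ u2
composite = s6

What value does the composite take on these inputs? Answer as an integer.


-2


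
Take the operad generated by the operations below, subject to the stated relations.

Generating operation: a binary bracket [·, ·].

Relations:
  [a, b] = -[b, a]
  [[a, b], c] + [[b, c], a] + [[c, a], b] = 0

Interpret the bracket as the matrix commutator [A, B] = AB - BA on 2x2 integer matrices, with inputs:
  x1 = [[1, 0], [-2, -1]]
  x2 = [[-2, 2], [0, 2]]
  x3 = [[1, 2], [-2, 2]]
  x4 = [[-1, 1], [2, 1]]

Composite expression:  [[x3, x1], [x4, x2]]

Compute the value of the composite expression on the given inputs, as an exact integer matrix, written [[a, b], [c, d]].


[[32, -32], [-16, -32]]


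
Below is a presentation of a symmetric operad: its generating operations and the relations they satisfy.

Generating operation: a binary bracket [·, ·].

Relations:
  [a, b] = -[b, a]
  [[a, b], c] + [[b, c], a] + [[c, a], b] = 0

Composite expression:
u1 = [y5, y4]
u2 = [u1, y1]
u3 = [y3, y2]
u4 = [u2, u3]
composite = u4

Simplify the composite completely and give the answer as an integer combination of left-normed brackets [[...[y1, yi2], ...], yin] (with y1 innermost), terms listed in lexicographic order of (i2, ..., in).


-[[[[y1, y4], y5], y2], y3] + [[[[y1, y4], y5], y3], y2] + [[[[y1, y5], y4], y2], y3] - [[[[y1, y5], y4], y3], y2]

Expand each bracket as ab - ba; the y1-initial words give the coefficients.
Composite bracket: [[[y5, y4], y1], [y3, y2]]
Under [a, b] = ab - ba we get 16 signed associative words (2^4 = 16).
Keep just the words that open with y1:
  from y1y4y5y2y3, sign -1: term -[[[[y1, y4], y5], y2], y3]
  from y1y4y5y3y2, sign +1: term +[[[[y1, y4], y5], y3], y2]
  from y1y5y4y2y3, sign +1: term +[[[[y1, y5], y4], y2], y3]
  from y1y5y4y3y2, sign -1: term -[[[[y1, y5], y4], y3], y2]
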